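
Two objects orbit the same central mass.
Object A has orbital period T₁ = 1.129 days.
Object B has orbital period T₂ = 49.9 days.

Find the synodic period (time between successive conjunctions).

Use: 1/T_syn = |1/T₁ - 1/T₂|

Convert to SI: T₁ = 1.129 days = 97545.6 s; T₂ = 49.9 days = 4.31136e+06 s.
T_syn = |T₁ · T₂ / (T₁ − T₂)|.
T_syn = |97545.6 · 4.31136e+06 / (97545.6 − 4.31136e+06)| s ≈ 9.98e+04 s = 1.155 days.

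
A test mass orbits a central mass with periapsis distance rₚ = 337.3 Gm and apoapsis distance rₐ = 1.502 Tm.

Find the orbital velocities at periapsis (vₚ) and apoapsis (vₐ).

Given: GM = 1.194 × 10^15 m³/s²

Convert to SI: rₚ = 337.3 Gm = 3.373e+11 m; rₐ = 1.502 Tm = 1.502e+12 m.
Use the vis-viva equation v² = GM(2/r − 1/a) with a = (rₚ + rₐ)/2 = (3.373e+11 + 1.502e+12)/2 = 9.1965e+11 m.
vₚ = √(GM · (2/rₚ − 1/a)) = √(1.194e+15 · (2/3.373e+11 − 1/9.1965e+11)) m/s ≈ 76.04 m/s = 76.04 m/s.
vₐ = √(GM · (2/rₐ − 1/a)) = √(1.194e+15 · (2/1.502e+12 − 1/9.1965e+11)) m/s ≈ 17.08 m/s = 17.08 m/s.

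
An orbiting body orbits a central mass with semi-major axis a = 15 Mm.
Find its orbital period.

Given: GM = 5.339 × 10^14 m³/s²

Convert to SI: a = 15 Mm = 1.5e+07 m.
Kepler's third law: T = 2π √(a³ / GM).
Substituting a = 1.5e+07 m and GM = 5.339e+14 m³/s²:
T = 2π √((1.5e+07)³ / 5.339e+14) s
T ≈ 1.58e+04 s = 4.388 hours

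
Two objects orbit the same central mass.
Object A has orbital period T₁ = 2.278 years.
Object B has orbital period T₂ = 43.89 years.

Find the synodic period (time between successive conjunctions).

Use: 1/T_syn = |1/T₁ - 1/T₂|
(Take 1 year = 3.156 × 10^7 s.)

Convert to SI: T₁ = 2.278 years = 7.18937e+07 s; T₂ = 43.89 years = 1.38517e+09 s.
T_syn = |T₁ · T₂ / (T₁ − T₂)|.
T_syn = |7.18937e+07 · 1.38517e+09 / (7.18937e+07 − 1.38517e+09)| s ≈ 7.583e+07 s = 2.403 years.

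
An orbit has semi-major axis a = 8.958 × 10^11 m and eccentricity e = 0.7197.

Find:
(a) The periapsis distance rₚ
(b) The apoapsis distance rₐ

(a) rₚ = a(1 − e) = 8.958e+11 · (1 − 0.7197) = 8.958e+11 · 0.2803 ≈ 2.511e+11 m = 2.511 × 10^11 m.
(b) rₐ = a(1 + e) = 8.958e+11 · (1 + 0.7197) = 8.958e+11 · 1.7197 ≈ 1.541e+12 m = 1.541 × 10^12 m.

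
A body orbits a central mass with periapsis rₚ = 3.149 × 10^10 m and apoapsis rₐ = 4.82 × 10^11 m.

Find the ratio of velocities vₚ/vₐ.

Conservation of angular momentum gives rₚvₚ = rₐvₐ, so vₚ/vₐ = rₐ/rₚ.
vₚ/vₐ = 4.82e+11 / 3.149e+10 ≈ 15.31.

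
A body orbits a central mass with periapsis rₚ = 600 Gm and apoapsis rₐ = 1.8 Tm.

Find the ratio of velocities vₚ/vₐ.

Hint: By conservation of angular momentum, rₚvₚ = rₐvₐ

Convert to SI: rₚ = 600 Gm = 6e+11 m; rₐ = 1.8 Tm = 1.8e+12 m.
Conservation of angular momentum gives rₚvₚ = rₐvₐ, so vₚ/vₐ = rₐ/rₚ.
vₚ/vₐ = 1.8e+12 / 6e+11 ≈ 3.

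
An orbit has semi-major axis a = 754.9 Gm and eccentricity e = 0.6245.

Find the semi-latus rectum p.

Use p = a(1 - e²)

Convert to SI: a = 754.9 Gm = 7.549e+11 m.
p = a (1 − e²).
p = 7.549e+11 · (1 − (0.6245)²) = 7.549e+11 · 0.61 ≈ 4.605e+11 m = 460.5 Gm.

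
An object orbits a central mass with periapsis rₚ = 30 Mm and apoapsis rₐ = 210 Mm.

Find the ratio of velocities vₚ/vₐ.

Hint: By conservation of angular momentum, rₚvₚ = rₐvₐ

Convert to SI: rₚ = 30 Mm = 3e+07 m; rₐ = 210 Mm = 2.1e+08 m.
Conservation of angular momentum gives rₚvₚ = rₐvₐ, so vₚ/vₐ = rₐ/rₚ.
vₚ/vₐ = 2.1e+08 / 3e+07 ≈ 7.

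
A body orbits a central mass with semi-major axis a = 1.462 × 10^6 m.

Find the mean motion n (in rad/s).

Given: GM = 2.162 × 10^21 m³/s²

n = √(GM / a³).
n = √(2.162e+21 / (1.462e+06)³) rad/s ≈ 26.3 rad/s.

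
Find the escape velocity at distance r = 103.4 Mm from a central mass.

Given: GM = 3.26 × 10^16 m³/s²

Convert to SI: r = 103.4 Mm = 1.034e+08 m.
Escape velocity comes from setting total energy to zero: ½v² − GM/r = 0 ⇒ v_esc = √(2GM / r).
v_esc = √(2 · 3.26e+16 / 1.034e+08) m/s ≈ 2.511e+04 m/s = 25.11 km/s.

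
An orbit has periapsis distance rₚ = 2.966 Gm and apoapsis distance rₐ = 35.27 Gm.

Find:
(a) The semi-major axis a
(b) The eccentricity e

Convert to SI: rₚ = 2.966 Gm = 2.966e+09 m; rₐ = 35.27 Gm = 3.527e+10 m.
(a) a = (rₚ + rₐ) / 2 = (2.966e+09 + 3.527e+10) / 2 ≈ 1.912e+10 m = 19.12 Gm.
(b) e = (rₐ − rₚ) / (rₐ + rₚ) = (3.527e+10 − 2.966e+09) / (3.527e+10 + 2.966e+09) ≈ 0.8449.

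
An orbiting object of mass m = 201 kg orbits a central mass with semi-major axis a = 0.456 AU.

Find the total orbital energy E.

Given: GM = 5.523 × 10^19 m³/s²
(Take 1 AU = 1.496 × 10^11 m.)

Convert to SI: a = 0.456 AU = 6.82176e+10 m.
E = −GMm / (2a).
E = −5.523e+19 · 201 / (2 · 6.82176e+10) J ≈ -8.137e+10 J = -81.37 GJ.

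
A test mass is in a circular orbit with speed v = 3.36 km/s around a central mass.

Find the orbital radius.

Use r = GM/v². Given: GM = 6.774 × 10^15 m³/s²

Convert to SI: v = 3.36 km/s = 3360 m/s.
For a circular orbit, v² = GM / r, so r = GM / v².
r = 6.774e+15 / (3360)² m ≈ 6e+08 m = 600 Mm.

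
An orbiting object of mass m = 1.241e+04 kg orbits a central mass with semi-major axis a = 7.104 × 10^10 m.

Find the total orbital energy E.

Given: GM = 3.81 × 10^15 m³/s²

E = −GMm / (2a).
E = −3.81e+15 · 1.241e+04 / (2 · 7.104e+10) J ≈ -3.328e+08 J = -332.8 MJ.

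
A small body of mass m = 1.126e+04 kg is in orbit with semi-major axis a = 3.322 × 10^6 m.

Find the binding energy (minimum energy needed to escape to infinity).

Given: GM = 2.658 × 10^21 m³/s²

Total orbital energy is E = −GMm/(2a); binding energy is E_bind = −E = GMm/(2a).
E_bind = 2.658e+21 · 1.126e+04 / (2 · 3.322e+06) J ≈ 4.505e+18 J = 4.505 EJ.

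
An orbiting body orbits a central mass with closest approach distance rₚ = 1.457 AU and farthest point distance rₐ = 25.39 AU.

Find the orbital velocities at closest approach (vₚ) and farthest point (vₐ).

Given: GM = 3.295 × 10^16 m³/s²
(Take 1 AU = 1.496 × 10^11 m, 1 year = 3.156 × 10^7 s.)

Convert to SI: rₚ = 1.457 AU = 2.17967e+11 m; rₐ = 25.39 AU = 3.79834e+12 m.
Use the vis-viva equation v² = GM(2/r − 1/a) with a = (rₚ + rₐ)/2 = (2.17967e+11 + 3.79834e+12)/2 = 2.00816e+12 m.
vₚ = √(GM · (2/rₚ − 1/a)) = √(3.295e+16 · (2/2.17967e+11 − 1/2.00816e+12)) m/s ≈ 534.7 m/s = 0.1128 AU/year.
vₐ = √(GM · (2/rₐ − 1/a)) = √(3.295e+16 · (2/3.79834e+12 − 1/2.00816e+12)) m/s ≈ 30.69 m/s = 0.006473 AU/year.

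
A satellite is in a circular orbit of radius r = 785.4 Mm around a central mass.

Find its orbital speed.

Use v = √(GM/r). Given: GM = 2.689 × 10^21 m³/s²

Convert to SI: r = 785.4 Mm = 7.854e+08 m.
For a circular orbit, gravity supplies the centripetal force, so v = √(GM / r).
v = √(2.689e+21 / 7.854e+08) m/s ≈ 1.85e+06 m/s = 1850 km/s.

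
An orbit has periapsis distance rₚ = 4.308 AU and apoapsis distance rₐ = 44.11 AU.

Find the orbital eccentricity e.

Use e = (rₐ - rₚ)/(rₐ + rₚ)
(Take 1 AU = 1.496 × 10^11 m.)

Convert to SI: rₚ = 4.308 AU = 6.44477e+11 m; rₐ = 44.11 AU = 6.59886e+12 m.
e = (rₐ − rₚ) / (rₐ + rₚ).
e = (6.59886e+12 − 6.44477e+11) / (6.59886e+12 + 6.44477e+11) = 5.95438e+12 / 7.24333e+12 ≈ 0.822.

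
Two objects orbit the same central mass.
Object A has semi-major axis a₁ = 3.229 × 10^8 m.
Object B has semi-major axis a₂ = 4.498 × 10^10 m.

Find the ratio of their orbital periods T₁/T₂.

From Kepler's third law, (T₁/T₂)² = (a₁/a₂)³, so T₁/T₂ = (a₁/a₂)^(3/2).
a₁/a₂ = 3.229e+08 / 4.498e+10 = 0.00717875.
T₁/T₂ = (0.00717875)^(3/2) ≈ 0.0006082.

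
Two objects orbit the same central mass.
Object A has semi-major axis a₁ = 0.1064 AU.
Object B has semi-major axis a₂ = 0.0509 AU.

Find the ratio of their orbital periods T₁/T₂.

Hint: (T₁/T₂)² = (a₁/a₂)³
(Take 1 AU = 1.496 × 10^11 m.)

Convert to SI: a₁ = 0.1064 AU = 1.59174e+10 m; a₂ = 0.0509 AU = 7.61464e+09 m.
From Kepler's third law, (T₁/T₂)² = (a₁/a₂)³, so T₁/T₂ = (a₁/a₂)^(3/2).
a₁/a₂ = 1.59174e+10 / 7.61464e+09 = 2.09037.
T₁/T₂ = (2.09037)^(3/2) ≈ 3.022.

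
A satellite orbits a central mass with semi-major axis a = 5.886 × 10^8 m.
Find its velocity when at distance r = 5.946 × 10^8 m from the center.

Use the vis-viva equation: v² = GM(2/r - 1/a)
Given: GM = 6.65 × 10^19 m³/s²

Vis-viva: v = √(GM · (2/r − 1/a)).
2/r − 1/a = 2/5.946e+08 − 1/5.886e+08 = 1.66466e-09 m⁻¹.
v = √(6.65e+19 · 1.66466e-09) m/s ≈ 3.327e+05 m/s = 332.7 km/s.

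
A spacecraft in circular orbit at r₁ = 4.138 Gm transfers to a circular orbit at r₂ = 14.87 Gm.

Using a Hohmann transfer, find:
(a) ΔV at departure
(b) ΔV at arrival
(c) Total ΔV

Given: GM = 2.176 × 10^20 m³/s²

Convert to SI: r₁ = 4.138 Gm = 4.138e+09 m; r₂ = 14.87 Gm = 1.487e+10 m.
Transfer semi-major axis: a_t = (r₁ + r₂)/2 = (4.138e+09 + 1.487e+10)/2 = 9.504e+09 m.
Circular speeds: v₁ = √(GM/r₁) = 229316 m/s, v₂ = √(GM/r₂) = 120969 m/s.
Transfer speeds (vis-viva v² = GM(2/r − 1/a_t)): v₁ᵗ = 286838 m/s, v₂ᵗ = 79820.8 m/s.
(a) ΔV₁ = |v₁ᵗ − v₁| ≈ 5.752e+04 m/s = 57.52 km/s.
(b) ΔV₂ = |v₂ − v₂ᵗ| ≈ 4.115e+04 m/s = 41.15 km/s.
(c) ΔV_total = ΔV₁ + ΔV₂ ≈ 9.867e+04 m/s = 98.67 km/s.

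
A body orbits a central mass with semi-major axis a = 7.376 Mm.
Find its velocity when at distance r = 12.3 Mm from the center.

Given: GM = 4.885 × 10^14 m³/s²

Convert to SI: a = 7.376 Mm = 7.376e+06 m; r = 12.3 Mm = 1.23e+07 m.
Vis-viva: v = √(GM · (2/r − 1/a)).
2/r − 1/a = 2/1.23e+07 − 1/7.376e+06 = 2.70268e-08 m⁻¹.
v = √(4.885e+14 · 2.70268e-08) m/s ≈ 3634 m/s = 3.634 km/s.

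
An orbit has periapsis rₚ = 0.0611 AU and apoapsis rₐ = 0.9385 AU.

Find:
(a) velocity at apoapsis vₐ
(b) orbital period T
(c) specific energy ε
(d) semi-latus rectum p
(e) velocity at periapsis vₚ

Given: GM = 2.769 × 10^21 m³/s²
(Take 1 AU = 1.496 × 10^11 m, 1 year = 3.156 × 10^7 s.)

Convert to SI: rₚ = 0.0611 AU = 9.14056e+09 m; rₐ = 0.9385 AU = 1.404e+11 m.
(a) With a = (rₚ + rₐ)/2 = 7.47701e+10 m, vₐ = √(GM (2/rₐ − 1/a)) = √(2.769e+21 · (2/1.404e+11 − 1/7.47701e+10)) m/s ≈ 4.91e+04 m/s
(b) With a = (rₚ + rₐ)/2 = 7.47701e+10 m, T = 2π √(a³/GM) = 2π √((7.47701e+10)³/2.769e+21) s ≈ 2.441e+06 s
(c) With a = (rₚ + rₐ)/2 = 7.47701e+10 m, ε = −GM/(2a) = −2.769e+21/(2 · 7.47701e+10) J/kg ≈ -1.852e+10 J/kg
(d) From a = (rₚ + rₐ)/2 = 7.47701e+10 m and e = (rₐ − rₚ)/(rₐ + rₚ) = 0.877751, p = a(1 − e²) = 7.47701e+10 · (1 − (0.877751)²) ≈ 1.716e+10 m
(e) With a = (rₚ + rₐ)/2 = 7.47701e+10 m, vₚ = √(GM (2/rₚ − 1/a)) = √(2.769e+21 · (2/9.14056e+09 − 1/7.47701e+10)) m/s ≈ 7.542e+05 m/s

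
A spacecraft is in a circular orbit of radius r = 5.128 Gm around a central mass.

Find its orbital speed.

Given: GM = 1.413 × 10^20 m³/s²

Convert to SI: r = 5.128 Gm = 5.128e+09 m.
For a circular orbit, gravity supplies the centripetal force, so v = √(GM / r).
v = √(1.413e+20 / 5.128e+09) m/s ≈ 1.66e+05 m/s = 166 km/s.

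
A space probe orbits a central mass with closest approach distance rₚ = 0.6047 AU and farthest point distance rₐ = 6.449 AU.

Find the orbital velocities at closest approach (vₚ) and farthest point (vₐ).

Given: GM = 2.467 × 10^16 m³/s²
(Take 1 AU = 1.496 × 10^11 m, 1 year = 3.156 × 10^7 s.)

Convert to SI: rₚ = 0.6047 AU = 9.04631e+10 m; rₐ = 6.449 AU = 9.6477e+11 m.
Use the vis-viva equation v² = GM(2/r − 1/a) with a = (rₚ + rₐ)/2 = (9.04631e+10 + 9.6477e+11)/2 = 5.27617e+11 m.
vₚ = √(GM · (2/rₚ − 1/a)) = √(2.467e+16 · (2/9.04631e+10 − 1/5.27617e+11)) m/s ≈ 706.2 m/s = 0.149 AU/year.
vₐ = √(GM · (2/rₐ − 1/a)) = √(2.467e+16 · (2/9.6477e+11 − 1/5.27617e+11)) m/s ≈ 66.21 m/s = 0.01397 AU/year.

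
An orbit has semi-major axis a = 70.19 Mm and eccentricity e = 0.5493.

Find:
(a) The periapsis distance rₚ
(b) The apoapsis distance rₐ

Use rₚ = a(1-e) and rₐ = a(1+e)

Convert to SI: a = 70.19 Mm = 7.019e+07 m.
(a) rₚ = a(1 − e) = 7.019e+07 · (1 − 0.5493) = 7.019e+07 · 0.4507 ≈ 3.163e+07 m = 31.63 Mm.
(b) rₐ = a(1 + e) = 7.019e+07 · (1 + 0.5493) = 7.019e+07 · 1.5493 ≈ 1.087e+08 m = 108.7 Mm.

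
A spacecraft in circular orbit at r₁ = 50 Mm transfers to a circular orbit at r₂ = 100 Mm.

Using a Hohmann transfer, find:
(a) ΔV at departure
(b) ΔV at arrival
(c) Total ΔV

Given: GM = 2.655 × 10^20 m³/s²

Convert to SI: r₁ = 50 Mm = 5e+07 m; r₂ = 100 Mm = 1e+08 m.
Transfer semi-major axis: a_t = (r₁ + r₂)/2 = (5e+07 + 1e+08)/2 = 7.5e+07 m.
Circular speeds: v₁ = √(GM/r₁) = 2.30434e+06 m/s, v₂ = √(GM/r₂) = 1.62942e+06 m/s.
Transfer speeds (vis-viva v² = GM(2/r − 1/a_t)): v₁ᵗ = 2.66083e+06 m/s, v₂ᵗ = 1.33041e+06 m/s.
(a) ΔV₁ = |v₁ᵗ − v₁| ≈ 3.565e+05 m/s = 356.5 km/s.
(b) ΔV₂ = |v₂ − v₂ᵗ| ≈ 2.99e+05 m/s = 299 km/s.
(c) ΔV_total = ΔV₁ + ΔV₂ ≈ 6.555e+05 m/s = 655.5 km/s.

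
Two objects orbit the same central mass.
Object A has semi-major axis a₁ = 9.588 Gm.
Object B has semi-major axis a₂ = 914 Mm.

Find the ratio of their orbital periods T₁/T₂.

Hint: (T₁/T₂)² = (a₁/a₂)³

Convert to SI: a₁ = 9.588 Gm = 9.588e+09 m; a₂ = 914 Mm = 9.14e+08 m.
From Kepler's third law, (T₁/T₂)² = (a₁/a₂)³, so T₁/T₂ = (a₁/a₂)^(3/2).
a₁/a₂ = 9.588e+09 / 9.14e+08 = 10.4902.
T₁/T₂ = (10.4902)^(3/2) ≈ 33.98.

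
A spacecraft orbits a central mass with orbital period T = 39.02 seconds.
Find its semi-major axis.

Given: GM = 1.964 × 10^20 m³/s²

Invert Kepler's third law: a = (GM · T² / (4π²))^(1/3).
Substituting T = 39.02 s and GM = 1.964e+20 m³/s²:
a = (1.964e+20 · (39.02)² / (4π²))^(1/3) m
a ≈ 1.964e+07 m = 1.964 × 10^7 m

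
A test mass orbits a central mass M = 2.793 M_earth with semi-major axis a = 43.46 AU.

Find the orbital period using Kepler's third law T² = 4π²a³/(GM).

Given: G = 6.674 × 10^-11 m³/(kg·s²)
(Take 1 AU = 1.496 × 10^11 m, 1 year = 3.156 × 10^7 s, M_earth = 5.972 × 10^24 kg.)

Convert to SI: a = 43.46 AU = 6.50162e+12 m; M = 2.793 M_earth = 1.66798e+25 kg.
GM = G · M = 6.674e-11 · 1.66798e+25 = 1.11321e+15 m³/s².
Kepler's third law: T = 2π √(a³ / GM).
Substituting a = 6.50162e+12 m and GM = 1.11321e+15 m³/s²:
T = 2π √((6.50162e+12)³ / 1.11321e+15) s
T ≈ 3.122e+12 s = 9.892e+04 years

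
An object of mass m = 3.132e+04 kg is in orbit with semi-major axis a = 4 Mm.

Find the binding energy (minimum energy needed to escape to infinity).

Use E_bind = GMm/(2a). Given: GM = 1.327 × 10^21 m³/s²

Convert to SI: a = 4 Mm = 4e+06 m.
Total orbital energy is E = −GMm/(2a); binding energy is E_bind = −E = GMm/(2a).
E_bind = 1.327e+21 · 3.132e+04 / (2 · 4e+06) J ≈ 5.195e+18 J = 5.195 EJ.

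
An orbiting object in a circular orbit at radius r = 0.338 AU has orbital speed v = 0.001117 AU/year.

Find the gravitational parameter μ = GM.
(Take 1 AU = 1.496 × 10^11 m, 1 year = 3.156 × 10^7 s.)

Convert to SI: r = 0.338 AU = 5.05648e+10 m; v = 0.001117 AU/year = 5.29478 m/s.
For a circular orbit v² = GM/r, so GM = v² · r.
GM = (5.29478)² · 5.05648e+10 m³/s² ≈ 1.418e+12 m³/s² = 1.418 × 10^12 m³/s².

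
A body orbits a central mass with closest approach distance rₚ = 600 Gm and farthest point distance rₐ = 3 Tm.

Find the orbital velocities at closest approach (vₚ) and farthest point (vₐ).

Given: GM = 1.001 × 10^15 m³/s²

Convert to SI: rₚ = 600 Gm = 6e+11 m; rₐ = 3 Tm = 3e+12 m.
Use the vis-viva equation v² = GM(2/r − 1/a) with a = (rₚ + rₐ)/2 = (6e+11 + 3e+12)/2 = 1.8e+12 m.
vₚ = √(GM · (2/rₚ − 1/a)) = √(1.001e+15 · (2/6e+11 − 1/1.8e+12)) m/s ≈ 52.73 m/s = 52.73 m/s.
vₐ = √(GM · (2/rₐ − 1/a)) = √(1.001e+15 · (2/3e+12 − 1/1.8e+12)) m/s ≈ 10.55 m/s = 10.55 m/s.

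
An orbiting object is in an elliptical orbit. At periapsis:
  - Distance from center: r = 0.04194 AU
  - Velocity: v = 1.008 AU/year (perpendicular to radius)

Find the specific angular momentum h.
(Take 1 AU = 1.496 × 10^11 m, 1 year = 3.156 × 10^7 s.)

Convert to SI: r = 0.04194 AU = 6.27422e+09 m; v = 1.008 AU/year = 4778.1 m/s.
With v perpendicular to r, h = r · v.
h = 6.27422e+09 · 4778.1 m²/s ≈ 2.998e+13 m²/s.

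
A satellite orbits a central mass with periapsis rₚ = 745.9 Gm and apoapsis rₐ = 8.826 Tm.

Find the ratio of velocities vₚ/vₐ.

Convert to SI: rₚ = 745.9 Gm = 7.459e+11 m; rₐ = 8.826 Tm = 8.826e+12 m.
Conservation of angular momentum gives rₚvₚ = rₐvₐ, so vₚ/vₐ = rₐ/rₚ.
vₚ/vₐ = 8.826e+12 / 7.459e+11 ≈ 11.83.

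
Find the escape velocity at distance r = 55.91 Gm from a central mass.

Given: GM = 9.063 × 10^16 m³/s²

Convert to SI: r = 55.91 Gm = 5.591e+10 m.
Escape velocity comes from setting total energy to zero: ½v² − GM/r = 0 ⇒ v_esc = √(2GM / r).
v_esc = √(2 · 9.063e+16 / 5.591e+10) m/s ≈ 1801 m/s = 1.801 km/s.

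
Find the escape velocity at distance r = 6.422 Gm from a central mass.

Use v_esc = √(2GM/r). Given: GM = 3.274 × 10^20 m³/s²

Convert to SI: r = 6.422 Gm = 6.422e+09 m.
Escape velocity comes from setting total energy to zero: ½v² − GM/r = 0 ⇒ v_esc = √(2GM / r).
v_esc = √(2 · 3.274e+20 / 6.422e+09) m/s ≈ 3.193e+05 m/s = 319.3 km/s.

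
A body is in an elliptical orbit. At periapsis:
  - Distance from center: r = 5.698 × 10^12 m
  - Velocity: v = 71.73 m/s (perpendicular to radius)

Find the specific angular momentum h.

With v perpendicular to r, h = r · v.
h = 5.698e+12 · 71.73 m²/s ≈ 4.087e+14 m²/s.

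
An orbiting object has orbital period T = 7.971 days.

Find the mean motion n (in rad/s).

Convert to SI: T = 7.971 days = 688694 s.
n = 2π / T.
n = 2π / 688694 s ≈ 9.123e-06 rad/s.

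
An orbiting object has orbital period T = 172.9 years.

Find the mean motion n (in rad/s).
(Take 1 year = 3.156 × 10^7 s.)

Convert to SI: T = 172.9 years = 5.45672e+09 s.
n = 2π / T.
n = 2π / 5.45672e+09 s ≈ 1.151e-09 rad/s.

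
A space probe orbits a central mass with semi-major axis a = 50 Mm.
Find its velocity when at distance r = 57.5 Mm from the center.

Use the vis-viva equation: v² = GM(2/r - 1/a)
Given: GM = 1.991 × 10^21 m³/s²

Convert to SI: a = 50 Mm = 5e+07 m; r = 57.5 Mm = 5.75e+07 m.
Vis-viva: v = √(GM · (2/r − 1/a)).
2/r − 1/a = 2/5.75e+07 − 1/5e+07 = 1.47826e-08 m⁻¹.
v = √(1.991e+21 · 1.47826e-08) m/s ≈ 5.425e+06 m/s = 5425 km/s.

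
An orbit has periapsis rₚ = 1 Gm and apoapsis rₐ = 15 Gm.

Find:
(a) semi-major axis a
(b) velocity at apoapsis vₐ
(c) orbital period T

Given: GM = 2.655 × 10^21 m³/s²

Convert to SI: rₚ = 1 Gm = 1e+09 m; rₐ = 15 Gm = 1.5e+10 m.
(a) a = (rₚ + rₐ)/2 = (1e+09 + 1.5e+10)/2 ≈ 8e+09 m
(b) With a = (rₚ + rₐ)/2 = 8e+09 m, vₐ = √(GM (2/rₐ − 1/a)) = √(2.655e+21 · (2/1.5e+10 − 1/8e+09)) m/s ≈ 1.487e+05 m/s
(c) With a = (rₚ + rₐ)/2 = 8e+09 m, T = 2π √(a³/GM) = 2π √((8e+09)³/2.655e+21) s ≈ 8.725e+04 s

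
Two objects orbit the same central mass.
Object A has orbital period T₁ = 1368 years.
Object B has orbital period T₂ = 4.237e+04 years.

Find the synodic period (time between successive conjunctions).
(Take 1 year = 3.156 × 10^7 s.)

Convert to SI: T₁ = 1368 years = 4.31741e+10 s; T₂ = 4.237e+04 years = 1.3372e+12 s.
T_syn = |T₁ · T₂ / (T₁ − T₂)|.
T_syn = |4.31741e+10 · 1.3372e+12 / (4.31741e+10 − 1.3372e+12)| s ≈ 4.461e+10 s = 1414 years.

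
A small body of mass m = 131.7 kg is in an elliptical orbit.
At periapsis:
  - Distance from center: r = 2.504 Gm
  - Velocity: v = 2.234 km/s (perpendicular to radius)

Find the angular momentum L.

Convert to SI: r = 2.504 Gm = 2.504e+09 m; v = 2.234 km/s = 2234 m/s.
Since v is perpendicular to r, L = m · v · r.
L = 131.7 · 2234 · 2.504e+09 kg·m²/s ≈ 7.367e+14 kg·m²/s.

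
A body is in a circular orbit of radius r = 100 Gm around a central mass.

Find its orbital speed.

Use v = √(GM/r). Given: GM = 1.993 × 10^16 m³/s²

Convert to SI: r = 100 Gm = 1e+11 m.
For a circular orbit, gravity supplies the centripetal force, so v = √(GM / r).
v = √(1.993e+16 / 1e+11) m/s ≈ 446.4 m/s = 446.4 m/s.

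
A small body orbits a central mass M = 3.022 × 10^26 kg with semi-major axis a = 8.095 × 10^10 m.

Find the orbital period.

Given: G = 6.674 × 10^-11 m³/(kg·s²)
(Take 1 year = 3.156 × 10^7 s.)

GM = G · M = 6.674e-11 · 3.022e+26 = 2.01688e+16 m³/s².
Kepler's third law: T = 2π √(a³ / GM).
Substituting a = 8.095e+10 m and GM = 2.01688e+16 m³/s²:
T = 2π √((8.095e+10)³ / 2.01688e+16) s
T ≈ 1.019e+09 s = 32.29 years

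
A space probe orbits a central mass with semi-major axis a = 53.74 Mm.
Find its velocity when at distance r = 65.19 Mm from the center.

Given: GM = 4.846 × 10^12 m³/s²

Convert to SI: a = 53.74 Mm = 5.374e+07 m; r = 65.19 Mm = 6.519e+07 m.
Vis-viva: v = √(GM · (2/r − 1/a)).
2/r − 1/a = 2/6.519e+07 − 1/5.374e+07 = 1.20714e-08 m⁻¹.
v = √(4.846e+12 · 1.20714e-08) m/s ≈ 241.9 m/s = 241.9 m/s.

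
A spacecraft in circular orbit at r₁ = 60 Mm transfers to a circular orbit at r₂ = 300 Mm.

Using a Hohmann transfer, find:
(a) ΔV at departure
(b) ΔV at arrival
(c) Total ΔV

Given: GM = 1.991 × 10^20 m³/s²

Convert to SI: r₁ = 60 Mm = 6e+07 m; r₂ = 300 Mm = 3e+08 m.
Transfer semi-major axis: a_t = (r₁ + r₂)/2 = (6e+07 + 3e+08)/2 = 1.8e+08 m.
Circular speeds: v₁ = √(GM/r₁) = 1.82163e+06 m/s, v₂ = √(GM/r₂) = 814657 m/s.
Transfer speeds (vis-viva v² = GM(2/r − 1/a_t)): v₁ᵗ = 2.35171e+06 m/s, v₂ᵗ = 470343 m/s.
(a) ΔV₁ = |v₁ᵗ − v₁| ≈ 5.301e+05 m/s = 530.1 km/s.
(b) ΔV₂ = |v₂ − v₂ᵗ| ≈ 3.443e+05 m/s = 344.3 km/s.
(c) ΔV_total = ΔV₁ + ΔV₂ ≈ 8.744e+05 m/s = 874.4 km/s.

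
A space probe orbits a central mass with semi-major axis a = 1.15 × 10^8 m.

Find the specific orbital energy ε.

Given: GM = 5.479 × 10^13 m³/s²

ε = −GM / (2a).
ε = −5.479e+13 / (2 · 1.15e+08) J/kg ≈ -2.382e+05 J/kg = -238.2 kJ/kg.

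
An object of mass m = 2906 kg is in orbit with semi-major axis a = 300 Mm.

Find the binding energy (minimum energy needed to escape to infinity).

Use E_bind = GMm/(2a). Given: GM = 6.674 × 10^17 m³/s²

Convert to SI: a = 300 Mm = 3e+08 m.
Total orbital energy is E = −GMm/(2a); binding energy is E_bind = −E = GMm/(2a).
E_bind = 6.674e+17 · 2906 / (2 · 3e+08) J ≈ 3.232e+12 J = 3.232 TJ.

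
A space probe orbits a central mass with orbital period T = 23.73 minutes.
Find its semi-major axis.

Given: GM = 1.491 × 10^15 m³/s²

Convert to SI: T = 23.73 minutes = 1423.8 s.
Invert Kepler's third law: a = (GM · T² / (4π²))^(1/3).
Substituting T = 1423.8 s and GM = 1.491e+15 m³/s²:
a = (1.491e+15 · (1423.8)² / (4π²))^(1/3) m
a ≈ 4.246e+06 m = 4.246 Mm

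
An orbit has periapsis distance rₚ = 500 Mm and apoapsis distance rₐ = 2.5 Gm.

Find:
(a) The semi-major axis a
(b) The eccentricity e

Convert to SI: rₚ = 500 Mm = 5e+08 m; rₐ = 2.5 Gm = 2.5e+09 m.
(a) a = (rₚ + rₐ) / 2 = (5e+08 + 2.5e+09) / 2 ≈ 1.5e+09 m = 1.5 Gm.
(b) e = (rₐ − rₚ) / (rₐ + rₚ) = (2.5e+09 − 5e+08) / (2.5e+09 + 5e+08) ≈ 0.6667.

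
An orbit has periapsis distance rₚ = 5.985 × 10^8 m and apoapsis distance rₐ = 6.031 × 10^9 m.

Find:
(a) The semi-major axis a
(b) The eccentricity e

(a) a = (rₚ + rₐ) / 2 = (5.985e+08 + 6.031e+09) / 2 ≈ 3.315e+09 m = 3.315 × 10^9 m.
(b) e = (rₐ − rₚ) / (rₐ + rₚ) = (6.031e+09 − 5.985e+08) / (6.031e+09 + 5.985e+08) ≈ 0.8194.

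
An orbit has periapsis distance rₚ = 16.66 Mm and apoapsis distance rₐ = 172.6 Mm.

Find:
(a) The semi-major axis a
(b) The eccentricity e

Convert to SI: rₚ = 16.66 Mm = 1.666e+07 m; rₐ = 172.6 Mm = 1.726e+08 m.
(a) a = (rₚ + rₐ) / 2 = (1.666e+07 + 1.726e+08) / 2 ≈ 9.463e+07 m = 94.63 Mm.
(b) e = (rₐ − rₚ) / (rₐ + rₚ) = (1.726e+08 − 1.666e+07) / (1.726e+08 + 1.666e+07) ≈ 0.8239.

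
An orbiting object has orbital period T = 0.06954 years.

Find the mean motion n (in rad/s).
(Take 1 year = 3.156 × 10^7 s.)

Convert to SI: T = 0.06954 years = 2.19468e+06 s.
n = 2π / T.
n = 2π / 2.19468e+06 s ≈ 2.863e-06 rad/s.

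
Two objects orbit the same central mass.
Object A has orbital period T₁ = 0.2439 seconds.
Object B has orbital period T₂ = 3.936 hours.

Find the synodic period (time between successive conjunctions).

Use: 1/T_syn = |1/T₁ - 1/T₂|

Convert to SI: T₂ = 3.936 hours = 14169.6 s.
T_syn = |T₁ · T₂ / (T₁ − T₂)|.
T_syn = |0.2439 · 14169.6 / (0.2439 − 14169.6)| s ≈ 0.2439 s = 0.2439 seconds.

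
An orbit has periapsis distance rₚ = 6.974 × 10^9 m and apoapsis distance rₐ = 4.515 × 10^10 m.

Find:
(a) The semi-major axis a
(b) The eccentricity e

(a) a = (rₚ + rₐ) / 2 = (6.974e+09 + 4.515e+10) / 2 ≈ 2.606e+10 m = 2.606 × 10^10 m.
(b) e = (rₐ − rₚ) / (rₐ + rₚ) = (4.515e+10 − 6.974e+09) / (4.515e+10 + 6.974e+09) ≈ 0.7324.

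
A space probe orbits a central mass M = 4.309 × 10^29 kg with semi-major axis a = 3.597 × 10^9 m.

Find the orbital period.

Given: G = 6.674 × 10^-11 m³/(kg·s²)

GM = G · M = 6.674e-11 · 4.309e+29 = 2.87583e+19 m³/s².
Kepler's third law: T = 2π √(a³ / GM).
Substituting a = 3.597e+09 m and GM = 2.87583e+19 m³/s²:
T = 2π √((3.597e+09)³ / 2.87583e+19) s
T ≈ 2.528e+05 s = 2.925 days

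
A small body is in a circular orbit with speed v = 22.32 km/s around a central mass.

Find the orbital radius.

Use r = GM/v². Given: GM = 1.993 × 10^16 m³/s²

Convert to SI: v = 22.32 km/s = 22320 m/s.
For a circular orbit, v² = GM / r, so r = GM / v².
r = 1.993e+16 / (22320)² m ≈ 4.001e+07 m = 40.01 Mm.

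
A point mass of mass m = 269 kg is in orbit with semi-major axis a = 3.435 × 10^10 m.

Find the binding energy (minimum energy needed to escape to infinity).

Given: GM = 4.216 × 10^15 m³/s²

Total orbital energy is E = −GMm/(2a); binding energy is E_bind = −E = GMm/(2a).
E_bind = 4.216e+15 · 269 / (2 · 3.435e+10) J ≈ 1.651e+07 J = 16.51 MJ.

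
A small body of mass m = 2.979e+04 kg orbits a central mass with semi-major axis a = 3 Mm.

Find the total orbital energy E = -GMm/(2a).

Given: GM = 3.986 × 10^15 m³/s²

Convert to SI: a = 3 Mm = 3e+06 m.
E = −GMm / (2a).
E = −3.986e+15 · 2.979e+04 / (2 · 3e+06) J ≈ -1.979e+13 J = -19.79 TJ.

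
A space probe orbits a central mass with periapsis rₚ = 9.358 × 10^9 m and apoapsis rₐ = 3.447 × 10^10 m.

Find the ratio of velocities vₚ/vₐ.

Conservation of angular momentum gives rₚvₚ = rₐvₐ, so vₚ/vₐ = rₐ/rₚ.
vₚ/vₐ = 3.447e+10 / 9.358e+09 ≈ 3.683.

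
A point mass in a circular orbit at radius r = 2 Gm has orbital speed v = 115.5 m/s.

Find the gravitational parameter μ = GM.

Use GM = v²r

Convert to SI: r = 2 Gm = 2e+09 m.
For a circular orbit v² = GM/r, so GM = v² · r.
GM = (115.5)² · 2e+09 m³/s² ≈ 2.668e+13 m³/s² = 2.668 × 10^13 m³/s².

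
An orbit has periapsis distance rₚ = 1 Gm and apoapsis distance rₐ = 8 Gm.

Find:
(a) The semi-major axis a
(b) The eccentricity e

Convert to SI: rₚ = 1 Gm = 1e+09 m; rₐ = 8 Gm = 8e+09 m.
(a) a = (rₚ + rₐ) / 2 = (1e+09 + 8e+09) / 2 ≈ 4.5e+09 m = 4.5 Gm.
(b) e = (rₐ − rₚ) / (rₐ + rₚ) = (8e+09 − 1e+09) / (8e+09 + 1e+09) ≈ 0.7778.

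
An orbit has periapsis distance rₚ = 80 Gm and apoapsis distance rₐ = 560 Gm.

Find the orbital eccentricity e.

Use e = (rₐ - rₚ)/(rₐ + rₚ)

Convert to SI: rₚ = 80 Gm = 8e+10 m; rₐ = 560 Gm = 5.6e+11 m.
e = (rₐ − rₚ) / (rₐ + rₚ).
e = (5.6e+11 − 8e+10) / (5.6e+11 + 8e+10) = 4.8e+11 / 6.4e+11 ≈ 0.75.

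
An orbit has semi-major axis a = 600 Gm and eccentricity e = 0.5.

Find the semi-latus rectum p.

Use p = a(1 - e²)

Convert to SI: a = 600 Gm = 6e+11 m.
p = a (1 − e²).
p = 6e+11 · (1 − (0.5)²) = 6e+11 · 0.75 ≈ 4.5e+11 m = 450 Gm.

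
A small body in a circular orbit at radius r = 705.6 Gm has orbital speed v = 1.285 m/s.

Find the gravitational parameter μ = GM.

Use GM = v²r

Convert to SI: r = 705.6 Gm = 7.056e+11 m.
For a circular orbit v² = GM/r, so GM = v² · r.
GM = (1.285)² · 7.056e+11 m³/s² ≈ 1.165e+12 m³/s² = 1.165 × 10^12 m³/s².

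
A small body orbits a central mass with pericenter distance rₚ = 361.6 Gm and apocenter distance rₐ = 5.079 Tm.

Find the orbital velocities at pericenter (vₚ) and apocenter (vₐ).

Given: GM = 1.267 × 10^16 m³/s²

Convert to SI: rₚ = 361.6 Gm = 3.616e+11 m; rₐ = 5.079 Tm = 5.079e+12 m.
Use the vis-viva equation v² = GM(2/r − 1/a) with a = (rₚ + rₐ)/2 = (3.616e+11 + 5.079e+12)/2 = 2.7203e+12 m.
vₚ = √(GM · (2/rₚ − 1/a)) = √(1.267e+16 · (2/3.616e+11 − 1/2.7203e+12)) m/s ≈ 255.8 m/s = 255.8 m/s.
vₐ = √(GM · (2/rₐ − 1/a)) = √(1.267e+16 · (2/5.079e+12 − 1/2.7203e+12)) m/s ≈ 18.21 m/s = 18.21 m/s.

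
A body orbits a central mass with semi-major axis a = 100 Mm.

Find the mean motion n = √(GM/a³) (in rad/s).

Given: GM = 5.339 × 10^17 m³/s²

Convert to SI: a = 100 Mm = 1e+08 m.
n = √(GM / a³).
n = √(5.339e+17 / (1e+08)³) rad/s ≈ 0.0007307 rad/s.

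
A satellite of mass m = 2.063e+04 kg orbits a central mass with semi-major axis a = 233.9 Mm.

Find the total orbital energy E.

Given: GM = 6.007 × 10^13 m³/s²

Convert to SI: a = 233.9 Mm = 2.339e+08 m.
E = −GMm / (2a).
E = −6.007e+13 · 2.063e+04 / (2 · 2.339e+08) J ≈ -2.649e+09 J = -2.649 GJ.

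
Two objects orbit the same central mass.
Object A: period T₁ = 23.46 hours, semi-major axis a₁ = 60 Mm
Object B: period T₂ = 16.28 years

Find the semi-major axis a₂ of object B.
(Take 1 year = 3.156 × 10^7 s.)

Convert to SI: T₁ = 23.46 hours = 84456 s; a₁ = 60 Mm = 6e+07 m; T₂ = 16.28 years = 5.13797e+08 s.
Kepler's third law: (T₁/T₂)² = (a₁/a₂)³ ⇒ a₂ = a₁ · (T₂/T₁)^(2/3).
T₂/T₁ = 5.13797e+08 / 84456 = 6083.6.
a₂ = 6e+07 · (6083.6)^(2/3) m ≈ 2e+10 m = 20 Gm.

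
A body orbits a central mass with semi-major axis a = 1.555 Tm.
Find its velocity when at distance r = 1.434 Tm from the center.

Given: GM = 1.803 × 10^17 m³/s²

Convert to SI: a = 1.555 Tm = 1.555e+12 m; r = 1.434 Tm = 1.434e+12 m.
Vis-viva: v = √(GM · (2/r − 1/a)).
2/r − 1/a = 2/1.434e+12 − 1/1.555e+12 = 7.51613e-13 m⁻¹.
v = √(1.803e+17 · 7.51613e-13) m/s ≈ 368.1 m/s = 368.1 m/s.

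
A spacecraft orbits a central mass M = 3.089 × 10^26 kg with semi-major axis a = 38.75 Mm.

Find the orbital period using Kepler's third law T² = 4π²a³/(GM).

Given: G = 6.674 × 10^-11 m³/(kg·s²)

Convert to SI: a = 38.75 Mm = 3.875e+07 m.
GM = G · M = 6.674e-11 · 3.089e+26 = 2.0616e+16 m³/s².
Kepler's third law: T = 2π √(a³ / GM).
Substituting a = 3.875e+07 m and GM = 2.0616e+16 m³/s²:
T = 2π √((3.875e+07)³ / 2.0616e+16) s
T ≈ 1.056e+04 s = 2.932 hours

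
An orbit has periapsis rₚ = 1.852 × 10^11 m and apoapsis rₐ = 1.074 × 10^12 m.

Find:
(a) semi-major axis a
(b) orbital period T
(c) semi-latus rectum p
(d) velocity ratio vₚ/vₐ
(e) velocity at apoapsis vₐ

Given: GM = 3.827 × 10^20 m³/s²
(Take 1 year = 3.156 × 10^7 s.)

(a) a = (rₚ + rₐ)/2 = (1.852e+11 + 1.074e+12)/2 ≈ 6.296e+11 m
(b) With a = (rₚ + rₐ)/2 = 6.296e+11 m, T = 2π √(a³/GM) = 2π √((6.296e+11)³/3.827e+20) s ≈ 1.605e+08 s
(c) From a = (rₚ + rₐ)/2 = 6.296e+11 m and e = (rₐ − rₚ)/(rₐ + rₚ) = 0.705845, p = a(1 − e²) = 6.296e+11 · (1 − (0.705845)²) ≈ 3.159e+11 m
(d) Conservation of angular momentum (rₚvₚ = rₐvₐ) gives vₚ/vₐ = rₐ/rₚ = 1.074e+12/1.852e+11 ≈ 5.799
(e) With a = (rₚ + rₐ)/2 = 6.296e+11 m, vₐ = √(GM (2/rₐ − 1/a)) = √(3.827e+20 · (2/1.074e+12 − 1/6.296e+11)) m/s ≈ 1.024e+04 m/s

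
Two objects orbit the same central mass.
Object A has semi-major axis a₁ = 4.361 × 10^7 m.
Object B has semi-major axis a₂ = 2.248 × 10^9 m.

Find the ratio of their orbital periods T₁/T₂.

From Kepler's third law, (T₁/T₂)² = (a₁/a₂)³, so T₁/T₂ = (a₁/a₂)^(3/2).
a₁/a₂ = 4.361e+07 / 2.248e+09 = 0.0193995.
T₁/T₂ = (0.0193995)^(3/2) ≈ 0.002702.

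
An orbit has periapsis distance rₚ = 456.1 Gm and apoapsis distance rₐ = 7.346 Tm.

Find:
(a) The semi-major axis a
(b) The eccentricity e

Convert to SI: rₚ = 456.1 Gm = 4.561e+11 m; rₐ = 7.346 Tm = 7.346e+12 m.
(a) a = (rₚ + rₐ) / 2 = (4.561e+11 + 7.346e+12) / 2 ≈ 3.901e+12 m = 3.901 Tm.
(b) e = (rₐ − rₚ) / (rₐ + rₚ) = (7.346e+12 − 4.561e+11) / (7.346e+12 + 4.561e+11) ≈ 0.8831.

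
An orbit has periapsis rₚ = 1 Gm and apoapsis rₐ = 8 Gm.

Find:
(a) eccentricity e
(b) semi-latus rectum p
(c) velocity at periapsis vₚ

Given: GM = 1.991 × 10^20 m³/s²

Convert to SI: rₚ = 1 Gm = 1e+09 m; rₐ = 8 Gm = 8e+09 m.
(a) e = (rₐ − rₚ)/(rₐ + rₚ) = (8e+09 − 1e+09)/(8e+09 + 1e+09) ≈ 0.7778
(b) From a = (rₚ + rₐ)/2 = 4.5e+09 m and e = (rₐ − rₚ)/(rₐ + rₚ) = 0.777778, p = a(1 − e²) = 4.5e+09 · (1 − (0.777778)²) ≈ 1.778e+09 m
(c) With a = (rₚ + rₐ)/2 = 4.5e+09 m, vₚ = √(GM (2/rₚ − 1/a)) = √(1.991e+20 · (2/1e+09 − 1/4.5e+09)) m/s ≈ 5.949e+05 m/s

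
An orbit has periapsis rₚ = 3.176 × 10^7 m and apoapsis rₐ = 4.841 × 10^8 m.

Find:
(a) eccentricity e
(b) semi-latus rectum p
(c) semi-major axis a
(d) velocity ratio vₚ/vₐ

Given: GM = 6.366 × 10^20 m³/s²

(a) e = (rₐ − rₚ)/(rₐ + rₚ) = (4.841e+08 − 3.176e+07)/(4.841e+08 + 3.176e+07) ≈ 0.8769
(b) From a = (rₚ + rₐ)/2 = 2.5793e+08 m and e = (rₐ − rₚ)/(rₐ + rₚ) = 0.876866, p = a(1 − e²) = 2.5793e+08 · (1 − (0.876866)²) ≈ 5.961e+07 m
(c) a = (rₚ + rₐ)/2 = (3.176e+07 + 4.841e+08)/2 ≈ 2.579e+08 m
(d) Conservation of angular momentum (rₚvₚ = rₐvₐ) gives vₚ/vₐ = rₐ/rₚ = 4.841e+08/3.176e+07 ≈ 15.24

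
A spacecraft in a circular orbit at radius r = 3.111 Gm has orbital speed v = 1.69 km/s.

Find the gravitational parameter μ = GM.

Convert to SI: r = 3.111 Gm = 3.111e+09 m; v = 1.69 km/s = 1690 m/s.
For a circular orbit v² = GM/r, so GM = v² · r.
GM = (1690)² · 3.111e+09 m³/s² ≈ 8.885e+15 m³/s² = 8.885 × 10^15 m³/s².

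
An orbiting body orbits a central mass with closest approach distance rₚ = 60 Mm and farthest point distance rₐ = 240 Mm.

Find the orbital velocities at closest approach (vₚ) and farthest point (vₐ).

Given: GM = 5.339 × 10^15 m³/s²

Convert to SI: rₚ = 60 Mm = 6e+07 m; rₐ = 240 Mm = 2.4e+08 m.
Use the vis-viva equation v² = GM(2/r − 1/a) with a = (rₚ + rₐ)/2 = (6e+07 + 2.4e+08)/2 = 1.5e+08 m.
vₚ = √(GM · (2/rₚ − 1/a)) = √(5.339e+15 · (2/6e+07 − 1/1.5e+08)) m/s ≈ 1.193e+04 m/s = 11.93 km/s.
vₐ = √(GM · (2/rₐ − 1/a)) = √(5.339e+15 · (2/2.4e+08 − 1/1.5e+08)) m/s ≈ 2983 m/s = 2.983 km/s.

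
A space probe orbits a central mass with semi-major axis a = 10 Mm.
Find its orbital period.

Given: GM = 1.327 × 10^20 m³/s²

Convert to SI: a = 10 Mm = 1e+07 m.
Kepler's third law: T = 2π √(a³ / GM).
Substituting a = 1e+07 m and GM = 1.327e+20 m³/s²:
T = 2π √((1e+07)³ / 1.327e+20) s
T ≈ 17.25 s = 17.25 seconds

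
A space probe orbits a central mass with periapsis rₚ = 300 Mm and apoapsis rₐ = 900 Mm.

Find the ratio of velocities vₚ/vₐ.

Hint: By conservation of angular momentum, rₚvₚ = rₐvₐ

Convert to SI: rₚ = 300 Mm = 3e+08 m; rₐ = 900 Mm = 9e+08 m.
Conservation of angular momentum gives rₚvₚ = rₐvₐ, so vₚ/vₐ = rₐ/rₚ.
vₚ/vₐ = 9e+08 / 3e+08 ≈ 3.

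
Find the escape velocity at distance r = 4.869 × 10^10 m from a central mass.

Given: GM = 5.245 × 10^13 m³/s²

Escape velocity comes from setting total energy to zero: ½v² − GM/r = 0 ⇒ v_esc = √(2GM / r).
v_esc = √(2 · 5.245e+13 / 4.869e+10) m/s ≈ 46.42 m/s = 46.42 m/s.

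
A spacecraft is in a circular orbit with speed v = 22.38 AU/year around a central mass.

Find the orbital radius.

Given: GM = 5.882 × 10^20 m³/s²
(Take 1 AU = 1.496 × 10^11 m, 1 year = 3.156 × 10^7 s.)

Convert to SI: v = 22.38 AU/year = 106085 m/s.
For a circular orbit, v² = GM / r, so r = GM / v².
r = 5.882e+20 / (106085)² m ≈ 5.227e+10 m = 0.3494 AU.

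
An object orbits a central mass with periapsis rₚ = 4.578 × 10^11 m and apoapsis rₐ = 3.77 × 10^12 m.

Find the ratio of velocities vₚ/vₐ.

Conservation of angular momentum gives rₚvₚ = rₐvₐ, so vₚ/vₐ = rₐ/rₚ.
vₚ/vₐ = 3.77e+12 / 4.578e+11 ≈ 8.235.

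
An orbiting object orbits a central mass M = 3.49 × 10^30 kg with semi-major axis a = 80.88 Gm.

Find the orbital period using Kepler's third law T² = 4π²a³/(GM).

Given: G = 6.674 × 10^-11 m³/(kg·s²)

Convert to SI: a = 80.88 Gm = 8.088e+10 m.
GM = G · M = 6.674e-11 · 3.49e+30 = 2.32923e+20 m³/s².
Kepler's third law: T = 2π √(a³ / GM).
Substituting a = 8.088e+10 m and GM = 2.32923e+20 m³/s²:
T = 2π √((8.088e+10)³ / 2.32923e+20) s
T ≈ 9.47e+06 s = 109.6 days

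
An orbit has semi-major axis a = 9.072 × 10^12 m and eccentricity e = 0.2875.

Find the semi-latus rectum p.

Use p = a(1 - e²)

p = a (1 − e²).
p = 9.072e+12 · (1 − (0.2875)²) = 9.072e+12 · 0.917344 ≈ 8.322e+12 m = 8.322 × 10^12 m.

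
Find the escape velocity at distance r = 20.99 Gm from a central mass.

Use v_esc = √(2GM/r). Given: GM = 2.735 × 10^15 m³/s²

Convert to SI: r = 20.99 Gm = 2.099e+10 m.
Escape velocity comes from setting total energy to zero: ½v² − GM/r = 0 ⇒ v_esc = √(2GM / r).
v_esc = √(2 · 2.735e+15 / 2.099e+10) m/s ≈ 510.5 m/s = 510.5 m/s.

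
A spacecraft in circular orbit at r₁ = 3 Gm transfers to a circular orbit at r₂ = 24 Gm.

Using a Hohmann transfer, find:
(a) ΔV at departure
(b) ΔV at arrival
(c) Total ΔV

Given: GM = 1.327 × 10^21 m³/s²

Convert to SI: r₁ = 3 Gm = 3e+09 m; r₂ = 24 Gm = 2.4e+10 m.
Transfer semi-major axis: a_t = (r₁ + r₂)/2 = (3e+09 + 2.4e+10)/2 = 1.35e+10 m.
Circular speeds: v₁ = √(GM/r₁) = 665081 m/s, v₂ = √(GM/r₂) = 235142 m/s.
Transfer speeds (vis-viva v² = GM(2/r − 1/a_t)): v₁ᵗ = 886775 m/s, v₂ᵗ = 110847 m/s.
(a) ΔV₁ = |v₁ᵗ − v₁| ≈ 2.217e+05 m/s = 221.7 km/s.
(b) ΔV₂ = |v₂ − v₂ᵗ| ≈ 1.243e+05 m/s = 124.3 km/s.
(c) ΔV_total = ΔV₁ + ΔV₂ ≈ 3.46e+05 m/s = 346 km/s.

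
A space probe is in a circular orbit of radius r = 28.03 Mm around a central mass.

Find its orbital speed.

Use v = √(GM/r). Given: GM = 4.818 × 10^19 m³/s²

Convert to SI: r = 28.03 Mm = 2.803e+07 m.
For a circular orbit, gravity supplies the centripetal force, so v = √(GM / r).
v = √(4.818e+19 / 2.803e+07) m/s ≈ 1.311e+06 m/s = 1311 km/s.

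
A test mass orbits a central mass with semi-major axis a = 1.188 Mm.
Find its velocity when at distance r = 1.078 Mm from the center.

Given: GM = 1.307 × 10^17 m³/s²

Convert to SI: a = 1.188 Mm = 1.188e+06 m; r = 1.078 Mm = 1.078e+06 m.
Vis-viva: v = √(GM · (2/r − 1/a)).
2/r − 1/a = 2/1.078e+06 − 1/1.188e+06 = 1.01354e-06 m⁻¹.
v = √(1.307e+17 · 1.01354e-06) m/s ≈ 3.64e+05 m/s = 364 km/s.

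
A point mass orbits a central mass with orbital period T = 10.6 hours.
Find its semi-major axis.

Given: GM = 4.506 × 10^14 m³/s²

Convert to SI: T = 10.6 hours = 38160 s.
Invert Kepler's third law: a = (GM · T² / (4π²))^(1/3).
Substituting T = 38160 s and GM = 4.506e+14 m³/s²:
a = (4.506e+14 · (38160)² / (4π²))^(1/3) m
a ≈ 2.552e+07 m = 25.52 Mm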